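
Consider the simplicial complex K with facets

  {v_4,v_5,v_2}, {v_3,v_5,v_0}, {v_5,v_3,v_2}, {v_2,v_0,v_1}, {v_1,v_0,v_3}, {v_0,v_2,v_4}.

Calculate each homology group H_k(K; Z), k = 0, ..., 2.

H_0 = Z,  H_1 = Z,  H_2 = 0.

We work with the vertex ordering v_0 < v_1 < v_2 < v_3 < v_4 < v_5. The simplices of K, each written with vertices in increasing order, are:

  0-simplices (6): [v_0], [v_1], [v_2], [v_3], [v_4], [v_5]
  1-simplices (12): [v_0,v_1], [v_0,v_2], [v_0,v_3], [v_0,v_4], [v_0,v_5], [v_1,v_2], [v_1,v_3], [v_2,v_3], [v_2,v_4], [v_2,v_5], [v_3,v_5], [v_4,v_5]
  2-simplices (6): [v_0,v_1,v_2], [v_0,v_1,v_3], [v_0,v_2,v_4], [v_0,v_3,v_5], [v_2,v_3,v_5], [v_2,v_4,v_5]

giving chain groups C_0 ≅ Z^6, C_1 ≅ Z^12, C_2 ≅ Z^6.

The boundary map ∂_1: C_1 → C_0 sends each edge [p,q] (with p < q) to q − p.
The resulting 6×12 matrix has rank 5, and its Smith normal form has invariant factors (1,1,1,1,1).

The boundary map ∂_2: C_2 → C_1 sends each 2-simplex [p,q,r] to [q,r] − [p,r] + [p,q]. For instance
  ∂[v_2,v_4,v_5] = [v_4,v_5] − [v_2,v_5] + [v_2,v_4],
  ∂[v_2,v_3,v_5] = [v_3,v_5] − [v_2,v_5] + [v_2,v_3].
The resulting 12×6 matrix has rank 6, and its Smith normal form has invariant factors (1,1,1,1,1,1).

Now H_k = ker ∂_k / im ∂_{k+1}, so:

  H_0: rank C_0 − rank ∂_1 = 6 − 5 = 1, and the invariant factors of ∂_1 are all 1, so H_0 ≅ Z.
  H_1: rank ker ∂_1 − rank ∂_2 = (12 − 5) − 6 = 1, and the invariant factors of ∂_2 are all 1, so H_1 ≅ Z.
  H_2: rank ker ∂_2 − rank ∂_3 = (6 − 6) − 0 = 0, and there is no ∂_3, so H_2 ≅ 0.

As a check, the Euler characteristic is 6 − 12 + 6 = 0, which agrees with 1 − 1 + 0 = 0.
(K is a triangulation of the cylinder S^1 x I.)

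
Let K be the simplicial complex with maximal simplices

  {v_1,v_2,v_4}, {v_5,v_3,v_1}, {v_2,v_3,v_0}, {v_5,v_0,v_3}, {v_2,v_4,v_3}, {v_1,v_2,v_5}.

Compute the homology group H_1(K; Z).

Fix the vertex order v_0 < v_1 < v_2 < v_3 < v_4 < v_5 and write every simplex with vertices in increasing order. Then dim K = 2 and the simplices of K are:

  0-simplices (6): [v_0], [v_1], [v_2], [v_3], [v_4], [v_5]
  1-simplices (12): [v_0,v_2], [v_0,v_3], [v_0,v_5], [v_1,v_2], [v_1,v_3], [v_1,v_4], [v_1,v_5], [v_2,v_3], [v_2,v_4], [v_2,v_5], [v_3,v_4], [v_3,v_5]
  2-simplices (6): [v_0,v_2,v_3], [v_0,v_3,v_5], [v_1,v_2,v_4], [v_1,v_2,v_5], [v_1,v_3,v_5], [v_2,v_3,v_4]

giving chain groups C_0 ≅ Z^6, C_1 ≅ Z^12, C_2 ≅ Z^6.

Boundary ∂_1: C_1 → C_0 maps an edge to its endpoints' difference, ∂[p,q] = q − p. For instance
  ∂[v_2,v_5] = [v_5] − [v_2].
The 6×12 boundary matrix has rank 5 and Smith normal form diag(1,1,1,1,1).

Boundary ∂_2: C_2 → C_1 sends each 2-simplex [p,q,r] to [q,r] − [p,r] + [p,q]. For instance
  ∂[v_0,v_3,v_5] = [v_3,v_5] − [v_0,v_5] + [v_0,v_3],
  ∂[v_1,v_2,v_4] = [v_2,v_4] − [v_1,v_4] + [v_1,v_2].
This gives a 12×6 integer matrix of rank 6; reducing to Smith normal form yields diagonal entries (1,1,1,1,1,1).

Reading off H_k = ker ∂_k / im ∂_{k+1}:

  H_1: rank ker ∂_1 − rank ∂_2 = (12 − 5) − 6 = 1, and the invariant factors of ∂_2 are all 1, so H_1 = Z.

H_1 ≅ Z.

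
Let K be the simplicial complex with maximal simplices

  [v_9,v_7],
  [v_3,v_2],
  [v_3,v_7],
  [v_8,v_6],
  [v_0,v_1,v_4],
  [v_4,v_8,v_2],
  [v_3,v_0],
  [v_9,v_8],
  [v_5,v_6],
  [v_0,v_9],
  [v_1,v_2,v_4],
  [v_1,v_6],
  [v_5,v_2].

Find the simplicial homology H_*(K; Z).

H_0 ≅ Z,  H_1 ≅ Z^5,  H_2 = 0.

Order the vertices as v_0 < v_1 < v_2 < v_3 < v_4 < v_5 < v_6 < v_7 < v_8 < v_9. Listing each simplex with vertices in this order, K has dimension 2 with simplices:

  0-simplices (10): [v_0], [v_1], [v_2], [v_3], [v_4], [v_5], [v_6], [v_7], [v_8], [v_9]
  1-simplices (17): (17 of them)
  2-simplices (3): [v_0,v_1,v_4], [v_1,v_2,v_4], [v_2,v_4,v_8]

Hence C_0 ≅ Z^10, C_1 ≅ Z^17, C_2 ≅ Z^3.

Boundary ∂_1: C_1 → C_0 maps an edge to its endpoints' difference, ∂[p,q] = q − p. For instance
  ∂[v_7,v_9] = [v_9] − [v_7].
The resulting 10×17 matrix has rank 9, and its Smith normal form has invariant factors (1,1,1,1,1,1,1,1,1).

Boundary ∂_2: C_2 → C_1 acts by ∂[p,q,r] = [q,r] − [p,r] + [p,q]. For instance
  ∂[v_1,v_2,v_4] = [v_2,v_4] − [v_1,v_4] + [v_1,v_2],
  ∂[v_2,v_4,v_8] = [v_4,v_8] − [v_2,v_8] + [v_2,v_4].
This gives a 17×3 integer matrix of rank 3; reducing to Smith normal form yields diagonal entries (1,1,1).

From H_k ≅ ker(∂_k) / im(∂_{k+1}) we obtain:

  H_0: rank C_0 − rank ∂_1 = 10 − 9 = 1, and the invariant factors of ∂_1 are all 1, so H_0 ≅ Z.
  H_1: rank ker ∂_1 − rank ∂_2 = (17 − 9) − 3 = 5, and the invariant factors of ∂_2 are all 1, so H_1 ≅ Z^5.
  H_2: rank ker ∂_2 − rank ∂_3 = (3 − 3) − 0 = 0, and there is no ∂_3, so H_2 ≅ 0.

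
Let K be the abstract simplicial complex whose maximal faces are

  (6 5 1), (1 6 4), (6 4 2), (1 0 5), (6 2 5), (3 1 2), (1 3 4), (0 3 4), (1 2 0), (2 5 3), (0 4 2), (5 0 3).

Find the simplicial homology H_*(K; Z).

Take the total order 0 < 1 < 2 < 3 < 4 < 5 < 6 on the vertex set. Then K (dimension 2) consists of the simplices:

  0-simplices (7): [0], [1], [2], [3], [4], [5], [6]
  1-simplices (18): [0,1], [0,2], [0,3], [0,4], [0,5], [1,2], [1,3], [1,4], [1,5], [1,6], [2,3], [2,4], [2,5], [2,6], [3,4], [3,5], [4,6], [5,6]
  2-simplices (12): [0,1,2], [0,1,5], [0,2,4], [0,3,4], [0,3,5], [1,2,3], [1,3,4], [1,4,6], [1,5,6], [2,3,5], [2,4,6], [2,5,6]

giving chain groups C_0 ≅ Z^7, C_1 ≅ Z^18, C_2 ≅ Z^12.

Boundary ∂_1: C_1 → C_0 is given by ∂[p,q] = [q] − [p].
As a 7×18 matrix over Z this has rank 6, with invariant factors (1,1,1,1,1,1).

The boundary map ∂_2: C_2 → C_1 maps a triangle to the signed sum of its edges. For instance
  ∂[1,4,6] = [4,6] − [1,6] + [1,4],
  ∂[0,3,5] = [3,5] − [0,5] + [0,3].
This gives a 18×12 integer matrix of rank 12; reducing to Smith normal form yields diagonal entries (1,1,1,1,1,1,1,1,1,1,1,2).

Reading off H_k = ker ∂_k / im ∂_{k+1}:

  H_0: rank C_0 − rank ∂_1 = 7 − 6 = 1, and the invariant factors of ∂_1 are all 1, so H_0 = Z.
  H_1: rank ker ∂_1 − rank ∂_2 = (18 − 6) − 12 = 0, and ∂_2 has invariant factor 2 > 1, so H_1 = Z/2.
  H_2: rank ker ∂_2 − rank ∂_3 = (12 − 12) − 0 = 0, and there is no ∂_3, so H_2 = 0.

As a check, the Euler characteristic is 7 − 18 + 12 = 1, which agrees with 1 − 0 + 0 = 1.

H_0 = Z,  H_1 = Z/2,  H_2 = 0.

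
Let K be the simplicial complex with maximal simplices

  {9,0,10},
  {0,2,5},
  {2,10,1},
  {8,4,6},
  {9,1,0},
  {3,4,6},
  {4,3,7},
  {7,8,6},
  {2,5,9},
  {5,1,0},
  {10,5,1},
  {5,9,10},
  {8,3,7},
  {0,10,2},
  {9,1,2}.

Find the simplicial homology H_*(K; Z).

H_0 ≅ Z^2,  H_1 ≅ Z ⊕ Z/2Z,  H_2 = 0.

Order the vertices as 0 < 1 < 2 < 3 < 4 < 5 < 6 < 7 < 8 < 9 < 10. Listing each simplex with vertices in this order, K has dimension 2 with simplices:

  0-simplices (11): [0], [1], [2], [3], [4], [5], [6], [7], [8], [9], [10]
  1-simplices (25): (25 of them)
  2-simplices (15): [0,1,5], [0,1,9], [0,2,5], [0,2,10], [0,9,10], [1,2,9], [1,2,10], [1,5,10], [2,5,9], [3,4,6], [3,4,7], [3,7,8], [4,6,8], [5,9,10], [6,7,8]

so the chain groups are C_0 ≅ Z^11, C_1 ≅ Z^25, C_2 ≅ Z^15.

∂_1: C_1 → C_0 sends each edge [p,q] (with p < q) to q − p. For instance
  ∂[2,9] = [9] − [2].
This gives a 11×25 integer matrix of rank 9; reducing to Smith normal form yields diagonal entries (1,1,1,1,1,1,1,1,1).

∂_2: C_2 → C_1 acts by ∂[p,q,r] = [q,r] − [p,r] + [p,q]. For instance
  ∂[4,6,8] = [6,8] − [4,8] + [4,6],
  ∂[3,4,6] = [4,6] − [3,6] + [3,4].
The 25×15 boundary matrix has rank 15 and Smith normal form diag(1,1,1,1,1,1,1,1,1,1,1,1,1,1,2).

Computing H_k = (kernel of ∂_k) / (image of ∂_{k+1}):

  H_0: rank C_0 − rank ∂_1 = 11 − 9 = 2, and the invariant factors of ∂_1 are all 1, so H_0 = Z^2.
  H_1: rank ker ∂_1 − rank ∂_2 = (25 − 9) − 15 = 1, and ∂_2 has invariant factor 2 > 1, so H_1 = Z ⊕ Z/2Z.
  H_2: rank ker ∂_2 − rank ∂_3 = (15 − 15) − 0 = 0, and there is no ∂_3, so H_2 = 0.

As a check, the Euler characteristic is 11 − 25 + 15 = 1, which agrees with 2 − 1 + 0 = 1.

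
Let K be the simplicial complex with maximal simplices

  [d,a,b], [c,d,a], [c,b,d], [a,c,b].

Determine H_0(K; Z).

H_0 ≅ Z.

We work with the vertex ordering a < b < c < d. The simplices of K, each written with vertices in increasing order, are:

  0-simplices (4): a, b, c, d
  1-simplices (6): ab, ac, ad, bc, bd, cd
  2-simplices (4): abc, abd, acd, bcd

giving chain groups C_0 ≅ Z^4, C_1 ≅ Z^6, C_2 ≅ Z^4.

Boundary ∂_1: C_1 → C_0 is given by ∂[p,q] = [q] − [p]. For instance
  ∂bc = c − b.
This gives a 4×6 integer matrix of rank 3; reducing to Smith normal form yields diagonal entries (1,1,1).

Boundary ∂_2: C_2 → C_1 sends each 2-simplex [p,q,r] to [q,r] − [p,r] + [p,q]. For instance
  ∂acd = cd − ad + ac,
  ∂abc = bc − ac + ab.
This gives a 6×4 integer matrix of rank 3; reducing to Smith normal form yields diagonal entries (1,1,1).

Computing H_k = (kernel of ∂_k) / (image of ∂_{k+1}):

  H_0: rank C_0 − rank ∂_1 = 4 − 3 = 1, and the invariant factors of ∂_1 are all 1, so H_0 ≅ Z.

(K is a triangulation of the 2-sphere S^2.)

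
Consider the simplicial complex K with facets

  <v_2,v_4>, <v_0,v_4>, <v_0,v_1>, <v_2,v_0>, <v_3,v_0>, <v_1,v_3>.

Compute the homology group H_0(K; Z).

H_0 = Z.

Fix the vertex order v_0 < v_1 < v_2 < v_3 < v_4 and write every simplex with vertices in increasing order. Then dim K = 1 and the simplices of K are:

  0-simplices (5): [v_0], [v_1], [v_2], [v_3], [v_4]
  1-simplices (6): [v_0,v_1], [v_0,v_2], [v_0,v_3], [v_0,v_4], [v_1,v_3], [v_2,v_4]

giving chain groups C_0 ≅ Z^5, C_1 ≅ Z^6.

The boundary map ∂_1: C_1 → C_0 is given by ∂[p,q] = [q] − [p].
The 5×6 boundary matrix has rank 4 and Smith normal form diag(1,1,1,1).

Now H_k = ker ∂_k / im ∂_{k+1}, so:

  H_0: rank C_0 − rank ∂_1 = 5 − 4 = 1, and the invariant factors of ∂_1 are all 1, so H_0 = Z.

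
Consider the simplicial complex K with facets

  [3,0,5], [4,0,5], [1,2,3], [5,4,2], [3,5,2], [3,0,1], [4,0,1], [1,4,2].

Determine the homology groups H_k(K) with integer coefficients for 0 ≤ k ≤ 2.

Take the total order 0 < 1 < 2 < 3 < 4 < 5 on the vertex set. Then K (dimension 2) consists of the simplices:

  0-simplices (6): [0], [1], [2], [3], [4], [5]
  1-simplices (12): [0,1], [0,3], [0,4], [0,5], [1,2], [1,3], [1,4], [2,3], [2,4], [2,5], [3,5], [4,5]
  2-simplices (8): [0,1,3], [0,1,4], [0,3,5], [0,4,5], [1,2,3], [1,2,4], [2,3,5], [2,4,5]

so the chain groups are C_0 ≅ Z^6, C_1 ≅ Z^12, C_2 ≅ Z^8.

∂_1: C_1 → C_0 maps an edge to its endpoints' difference, ∂[p,q] = q − p.
As a 6×12 matrix over Z this has rank 5, with invariant factors (1,1,1,1,1).

∂_2: C_2 → C_1 maps a triangle to the signed sum of its edges. For instance
  ∂[0,1,3] = [1,3] − [0,3] + [0,1],
  ∂[1,2,4] = [2,4] − [1,4] + [1,2].
As a 12×8 matrix over Z this has rank 7, with invariant factors (1,1,1,1,1,1,1).

Now H_k = ker ∂_k / im ∂_{k+1}, so:

  H_0: rank C_0 − rank ∂_1 = 6 − 5 = 1, and the invariant factors of ∂_1 are all 1, so H_0 = Z.
  H_1: rank ker ∂_1 − rank ∂_2 = (12 − 5) − 7 = 0, and the invariant factors of ∂_2 are all 1, so H_1 = 0.
  H_2: rank ker ∂_2 − rank ∂_3 = (8 − 7) − 0 = 1, and there is no ∂_3, so H_2 = Z.

As a check, the Euler characteristic is 6 − 12 + 8 = 2, which agrees with 1 − 0 + 1 = 2.

H_0 = Z,  H_1 = 0,  H_2 = Z.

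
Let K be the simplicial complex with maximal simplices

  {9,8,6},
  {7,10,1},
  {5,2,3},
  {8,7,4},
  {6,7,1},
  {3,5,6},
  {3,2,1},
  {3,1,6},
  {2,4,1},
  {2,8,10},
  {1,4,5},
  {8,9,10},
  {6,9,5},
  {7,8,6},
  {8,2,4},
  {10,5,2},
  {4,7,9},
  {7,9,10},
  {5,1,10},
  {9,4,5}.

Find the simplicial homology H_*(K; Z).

Take the total order 1 < 2 < 3 < 4 < 5 < 6 < 7 < 8 < 9 < 10 on the vertex set. Then K (dimension 2) consists of the simplices:

  0-simplices (10): [1], [2], [3], [4], [5], [6], [7], [8], [9], [10]
  1-simplices (30): (30 of them)
  2-simplices (20): (20 of them)

so the chain groups are C_0 ≅ Z^10, C_1 ≅ Z^30, C_2 ≅ Z^20.

The boundary map ∂_1: C_1 → C_0 is given by ∂[p,q] = [q] − [p]. For instance
  ∂[1,10] = [10] − [1].
The 10×30 boundary matrix has rank 9 and Smith normal form diag(1,1,1,1,1,1,1,1,1).

∂_2: C_2 → C_1 sends each 2-simplex [p,q,r] to [q,r] − [p,r] + [p,q]. For instance
  ∂[6,7,8] = [7,8] − [6,8] + [6,7],
  ∂[7,9,10] = [9,10] − [7,10] + [7,9].
This gives a 30×20 integer matrix of rank 20; reducing to Smith normal form yields diagonal entries (1,1,1,1,1,1,1,1,1,1,1,1,1,1,1,1,1,1,1,2).

Computing H_k = (kernel of ∂_k) / (image of ∂_{k+1}):

  H_0: rank C_0 − rank ∂_1 = 10 − 9 = 1, and the invariant factors of ∂_1 are all 1, so H_0 ≅ Z.
  H_1: rank ker ∂_1 − rank ∂_2 = (30 − 9) − 20 = 1, and ∂_2 has invariant factor 2 > 1, so H_1 ≅ Z × Z/2.
  H_2: rank ker ∂_2 − rank ∂_3 = (20 − 20) − 0 = 0, and there is no ∂_3, so H_2 ≅ 0.

H_0 = Z,  H_1 = Z × Z/2,  H_2 = 0.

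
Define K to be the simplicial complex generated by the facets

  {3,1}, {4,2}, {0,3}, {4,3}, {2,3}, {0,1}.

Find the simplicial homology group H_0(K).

H_0 ≅ Z.

Fix the vertex order 0 < 1 < 2 < 3 < 4 and write every simplex with vertices in increasing order. Then dim K = 1 and the simplices of K are:

  0-simplices (5): [0], [1], [2], [3], [4]
  1-simplices (6): [0,1], [0,3], [1,3], [2,3], [2,4], [3,4]

giving chain groups C_0 ≅ Z^5, C_1 ≅ Z^6.

Boundary ∂_1: C_1 → C_0 sends each edge [p,q] (with p < q) to q − p.
The 5×6 boundary matrix has rank 4 and Smith normal form diag(1,1,1,1).

Reading off H_k = ker ∂_k / im ∂_{k+1}:

  H_0: rank C_0 − rank ∂_1 = 5 − 4 = 1, and the invariant factors of ∂_1 are all 1, so H_0 = Z.

(K is a triangulation of a wedge of 2 circles.)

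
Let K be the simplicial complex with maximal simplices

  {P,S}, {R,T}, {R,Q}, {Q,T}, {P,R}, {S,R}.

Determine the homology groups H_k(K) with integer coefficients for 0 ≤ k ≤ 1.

H_0 = Z,  H_1 = Z^2.

We work with the vertex ordering P < Q < R < S < T. The simplices of K, each written with vertices in increasing order, are:

  0-simplices (5): P, Q, R, S, T
  1-simplices (6): PR, PS, QR, QT, RS, RT

so the chain groups are C_0 ≅ Z^5, C_1 ≅ Z^6.

∂_1: C_1 → C_0 maps an edge to its endpoints' difference, ∂[p,q] = q − p. For instance
  ∂RT = T − R.
The 5×6 boundary matrix has rank 4 and Smith normal form diag(1,1,1,1).

Now H_k = ker ∂_k / im ∂_{k+1}, so:

  H_0: rank C_0 − rank ∂_1 = 5 − 4 = 1, and the invariant factors of ∂_1 are all 1, so H_0 = Z.
  H_1: rank ker ∂_1 − rank ∂_2 = (6 − 4) − 0 = 2, and there is no ∂_2, so H_1 = Z^2.

As a check, the Euler characteristic is 5 − 6 = -1, which agrees with 1 − 2 = -1.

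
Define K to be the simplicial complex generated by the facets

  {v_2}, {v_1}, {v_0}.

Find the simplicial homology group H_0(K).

Take the total order v_0 < v_1 < v_2 on the vertex set. Then K (dimension 0) consists of the simplices:

  0-simplices (3): [v_0], [v_1], [v_2]

so the chain groups are C_0 ≅ Z^3.

From H_k ≅ ker(∂_k) / im(∂_{k+1}) we obtain:

  H_0: rank C_0 − rank ∂_1 = 3 − 0 = 3, and there is no ∂_1, so H_0 ≅ Z^3.

(K is a triangulation of a set of 3 points.)

H_0 = Z^3.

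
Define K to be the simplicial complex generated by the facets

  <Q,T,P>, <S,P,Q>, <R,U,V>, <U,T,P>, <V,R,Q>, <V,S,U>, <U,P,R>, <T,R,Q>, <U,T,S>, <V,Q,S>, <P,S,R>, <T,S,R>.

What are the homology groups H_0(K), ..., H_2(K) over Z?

H_0 = Z,  H_1 = Z_2,  H_2 = 0.

K has 7 vertices, 18 edges, 12 triangles.
rank ∂_0 = 0, rank ∂_1 = 6 ⇒ b_0 = 7 − 0 − 6 = 1; all invariant factors of ∂_1 are 1 so no torsion. So H_0 ≅ Z.
rank ∂_1 = 6, rank ∂_2 = 12 ⇒ b_1 = 18 − 6 − 12 = 0; ∂_2 has invariant factor(s) [2] giving torsion. So H_1 ≅ Z_2.
rank ∂_2 = 12, rank ∂_3 = 0 ⇒ b_2 = 12 − 12 − 0 = 0. So H_2 ≅ 0.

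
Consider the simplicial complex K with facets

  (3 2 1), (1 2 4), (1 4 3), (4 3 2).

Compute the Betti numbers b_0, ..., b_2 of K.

b_0 = 1, b_1 = 0, b_2 = 1.

Take the total order 1 < 2 < 3 < 4 on the vertex set. Then K (dimension 2) consists of the simplices:

  0-simplices (4): [1], [2], [3], [4]
  1-simplices (6): [1,2], [1,3], [1,4], [2,3], [2,4], [3,4]
  2-simplices (4): [1,2,3], [1,2,4], [1,3,4], [2,3,4]

so the chain groups are C_0 ≅ Z^4, C_1 ≅ Z^6, C_2 ≅ Z^4.

Boundary ∂_1: C_1 → C_0 is given by ∂[p,q] = [q] − [p]. For instance
  ∂[1,3] = [3] − [1].
As a 4×6 matrix over Z this has rank 3, with invariant factors (1,1,1).

Boundary ∂_2: C_2 → C_1 acts by ∂[p,q,r] = [q,r] − [p,r] + [p,q]. For instance
  ∂[2,3,4] = [3,4] − [2,4] + [2,3],
  ∂[1,2,3] = [2,3] − [1,3] + [1,2].
This gives a 6×4 integer matrix of rank 3; reducing to Smith normal form yields diagonal entries (1,1,1).

Now H_k = ker ∂_k / im ∂_{k+1}, so:

  H_0: rank C_0 − rank ∂_1 = 4 − 3 = 1, and the invariant factors of ∂_1 are all 1, so H_0 ≅ Z.
  H_1: rank ker ∂_1 − rank ∂_2 = (6 − 3) − 3 = 0, and the invariant factors of ∂_2 are all 1, so H_1 ≅ 0.
  H_2: rank ker ∂_2 − rank ∂_3 = (4 − 3) − 0 = 1, and there is no ∂_3, so H_2 ≅ Z.

As a check, the Euler characteristic is 4 − 6 + 4 = 2, which agrees with 1 − 0 + 1 = 2.
(K is a triangulation of the 2-sphere S^2.)

Hence the Betti numbers are b_0 = 1, b_1 = 0, b_2 = 1.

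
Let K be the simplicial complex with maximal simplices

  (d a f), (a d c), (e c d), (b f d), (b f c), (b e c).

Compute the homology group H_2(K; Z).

H_2 = 0.

K has 6 vertices, 12 edges, 6 triangles.
rank ∂_2 = 6, rank ∂_3 = 0 ⇒ b_2 = 6 − 6 − 0 = 0. So H_2 = 0.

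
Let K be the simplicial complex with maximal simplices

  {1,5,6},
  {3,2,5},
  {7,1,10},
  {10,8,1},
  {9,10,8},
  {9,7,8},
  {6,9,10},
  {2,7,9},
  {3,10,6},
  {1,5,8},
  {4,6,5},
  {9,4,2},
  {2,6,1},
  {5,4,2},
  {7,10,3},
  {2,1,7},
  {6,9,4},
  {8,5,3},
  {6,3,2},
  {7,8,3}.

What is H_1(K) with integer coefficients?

Fix the vertex order 1 < 2 < 3 < 4 < 5 < 6 < 7 < 8 < 9 < 10 and write every simplex with vertices in increasing order. Then dim K = 2 and the simplices of K are:

  0-simplices (10): [1], [2], [3], [4], [5], [6], [7], [8], [9], [10]
  1-simplices (30): (30 of them)
  2-simplices (20): (20 of them)

so the chain groups are C_0 ≅ Z^10, C_1 ≅ Z^30, C_2 ≅ Z^20.

∂_1: C_1 → C_0 is given by ∂[p,q] = [q] − [p].
As a 10×30 matrix over Z this has rank 9, with invariant factors (1,1,1,1,1,1,1,1,1).

Boundary ∂_2: C_2 → C_1 acts by ∂[p,q,r] = [q,r] − [p,r] + [p,q]. For instance
  ∂[3,7,10] = [7,10] − [3,10] + [3,7],
  ∂[1,2,6] = [2,6] − [1,6] + [1,2].
The 30×20 boundary matrix has rank 20 and Smith normal form diag(1,1,1,1,1,1,1,1,1,1,1,1,1,1,1,1,1,1,1,2).

Computing H_k = (kernel of ∂_k) / (image of ∂_{k+1}):

  H_1: rank ker ∂_1 − rank ∂_2 = (30 − 9) − 20 = 1, and ∂_2 has invariant factor 2 > 1, so H_1 ≅ Z ⊕ Z_2.

H_1 ≅ Z ⊕ Z_2.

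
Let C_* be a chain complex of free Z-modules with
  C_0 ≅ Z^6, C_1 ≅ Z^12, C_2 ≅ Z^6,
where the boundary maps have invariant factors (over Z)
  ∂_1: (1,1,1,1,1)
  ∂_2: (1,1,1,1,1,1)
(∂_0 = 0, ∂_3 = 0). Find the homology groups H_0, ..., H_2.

H_0: b_0 = 6 − 0 − 5 = 1; torsion from ∂_1 factors > 1: none. So H_0 ≅ Z.
H_1: b_1 = 12 − 5 − 6 = 1; torsion from ∂_2 factors > 1: none. So H_1 ≅ Z.
H_2: b_2 = 6 − 6 − 0 = 0; torsion from ∂_3 factors > 1: none. So H_2 ≅ 0.

H_0 ≅ Z,  H_1 ≅ Z,  H_2 = 0.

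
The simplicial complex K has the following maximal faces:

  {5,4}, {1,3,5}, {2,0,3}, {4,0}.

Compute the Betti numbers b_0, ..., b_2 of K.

b_0 = 1, b_1 = 1, b_2 = 0.

Order the vertices as 0 < 1 < 2 < 3 < 4 < 5. Listing each simplex with vertices in this order, K has dimension 2 with simplices:

  0-simplices (6): [0], [1], [2], [3], [4], [5]
  1-simplices (8): [0,2], [0,3], [0,4], [1,3], [1,5], [2,3], [3,5], [4,5]
  2-simplices (2): [0,2,3], [1,3,5]

Hence C_0 ≅ Z^6, C_1 ≅ Z^8, C_2 ≅ Z^2.

Boundary ∂_1: C_1 → C_0 is given by ∂[p,q] = [q] − [p]. For instance
  ∂[0,4] = [4] − [0].
The 6×8 boundary matrix has rank 5 and Smith normal form diag(1,1,1,1,1).

Boundary ∂_2: C_2 → C_1 sends each 2-simplex [p,q,r] to [q,r] − [p,r] + [p,q]. For instance
  ∂[0,2,3] = [2,3] − [0,3] + [0,2],
  ∂[1,3,5] = [3,5] − [1,5] + [1,3].
This gives a 8×2 integer matrix of rank 2; reducing to Smith normal form yields diagonal entries (1,1).

From H_k ≅ ker(∂_k) / im(∂_{k+1}) we obtain:

  H_0: rank C_0 − rank ∂_1 = 6 − 5 = 1, and the invariant factors of ∂_1 are all 1, so H_0 = Z.
  H_1: rank ker ∂_1 − rank ∂_2 = (8 − 5) − 2 = 1, and the invariant factors of ∂_2 are all 1, so H_1 = Z.
  H_2: rank ker ∂_2 − rank ∂_3 = (2 − 2) − 0 = 0, and there is no ∂_3, so H_2 = 0.

Hence the Betti numbers are b_0 = 1, b_1 = 1, b_2 = 0.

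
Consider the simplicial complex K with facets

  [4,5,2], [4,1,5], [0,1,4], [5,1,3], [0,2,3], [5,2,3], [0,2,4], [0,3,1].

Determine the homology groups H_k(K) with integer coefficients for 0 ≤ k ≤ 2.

H_0 = Z,  H_1 = 0,  H_2 = Z.

Take the total order 0 < 1 < 2 < 3 < 4 < 5 on the vertex set. Then K (dimension 2) consists of the simplices:

  0-simplices (6): [0], [1], [2], [3], [4], [5]
  1-simplices (12): [0,1], [0,2], [0,3], [0,4], [1,3], [1,4], [1,5], [2,3], [2,4], [2,5], [3,5], [4,5]
  2-simplices (8): [0,1,3], [0,1,4], [0,2,3], [0,2,4], [1,3,5], [1,4,5], [2,3,5], [2,4,5]

giving chain groups C_0 ≅ Z^6, C_1 ≅ Z^12, C_2 ≅ Z^8.

The boundary map ∂_1: C_1 → C_0 is given by ∂[p,q] = [q] − [p].
This gives a 6×12 integer matrix of rank 5; reducing to Smith normal form yields diagonal entries (1,1,1,1,1).

Boundary ∂_2: C_2 → C_1 maps a triangle to the signed sum of its edges. For instance
  ∂[2,3,5] = [3,5] − [2,5] + [2,3],
  ∂[0,1,4] = [1,4] − [0,4] + [0,1].
This gives a 12×8 integer matrix of rank 7; reducing to Smith normal form yields diagonal entries (1,1,1,1,1,1,1).

Reading off H_k = ker ∂_k / im ∂_{k+1}:

  H_0: rank C_0 − rank ∂_1 = 6 − 5 = 1, and the invariant factors of ∂_1 are all 1, so H_0 = Z.
  H_1: rank ker ∂_1 − rank ∂_2 = (12 − 5) − 7 = 0, and the invariant factors of ∂_2 are all 1, so H_1 = 0.
  H_2: rank ker ∂_2 − rank ∂_3 = (8 − 7) − 0 = 1, and there is no ∂_3, so H_2 = Z.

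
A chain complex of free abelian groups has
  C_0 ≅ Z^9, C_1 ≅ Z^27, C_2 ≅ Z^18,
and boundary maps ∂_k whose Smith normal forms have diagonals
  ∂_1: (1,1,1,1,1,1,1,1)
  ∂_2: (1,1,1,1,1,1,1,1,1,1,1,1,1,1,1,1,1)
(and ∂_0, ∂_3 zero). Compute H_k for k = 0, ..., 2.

H_0 = Z,  H_1 = Z^2,  H_2 = Z.

H_0: b_0 = 9 − 0 − 8 = 1; torsion from ∂_1 factors > 1: none. So H_0 = Z.
H_1: b_1 = 27 − 8 − 17 = 2; torsion from ∂_2 factors > 1: none. So H_1 = Z^2.
H_2: b_2 = 18 − 17 − 0 = 1; torsion from ∂_3 factors > 1: none. So H_2 = Z.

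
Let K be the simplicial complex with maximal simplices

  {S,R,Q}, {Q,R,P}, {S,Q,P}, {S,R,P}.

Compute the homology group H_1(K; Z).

K has 4 vertices, 6 edges, 4 triangles.
rank ∂_1 = 3, rank ∂_2 = 3 ⇒ b_1 = 6 − 3 − 3 = 0; all invariant factors of ∂_2 are 1 so no torsion. So H_1 ≅ 0.

H_1 = 0.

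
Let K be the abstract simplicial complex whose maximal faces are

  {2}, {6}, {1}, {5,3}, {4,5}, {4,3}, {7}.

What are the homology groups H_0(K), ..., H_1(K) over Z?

Take the total order 1 < 2 < 3 < 4 < 5 < 6 < 7 on the vertex set. Then K (dimension 1) consists of the simplices:

  0-simplices (7): [1], [2], [3], [4], [5], [6], [7]
  1-simplices (3): [3,4], [3,5], [4,5]

so the chain groups are C_0 ≅ Z^7, C_1 ≅ Z^3.

∂_1: C_1 → C_0 sends each edge [p,q] (with p < q) to q − p. For instance
  ∂[3,4] = [4] − [3].
The 7×3 boundary matrix has rank 2 and Smith normal form diag(1,1).

Computing H_k = (kernel of ∂_k) / (image of ∂_{k+1}):

  H_0: rank C_0 − rank ∂_1 = 7 − 2 = 5, and the invariant factors of ∂_1 are all 1, so H_0 ≅ Z^5.
  H_1: rank ker ∂_1 − rank ∂_2 = (3 − 2) − 0 = 1, and there is no ∂_2, so H_1 ≅ Z.

As a check, the Euler characteristic is 7 − 3 = 4, which agrees with 5 − 1 = 4.

H_0 = Z^5,  H_1 = Z.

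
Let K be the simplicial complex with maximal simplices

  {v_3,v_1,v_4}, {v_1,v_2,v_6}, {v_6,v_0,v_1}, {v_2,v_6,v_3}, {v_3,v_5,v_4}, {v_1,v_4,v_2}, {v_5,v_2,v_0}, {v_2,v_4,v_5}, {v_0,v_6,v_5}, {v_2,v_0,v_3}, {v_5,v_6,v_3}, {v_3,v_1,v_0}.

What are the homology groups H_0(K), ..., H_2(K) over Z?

H_0 = Z,  H_1 = Z/2,  H_2 = 0.

We work with the vertex ordering v_0 < v_1 < v_2 < v_3 < v_4 < v_5 < v_6. The simplices of K, each written with vertices in increasing order, are:

  0-simplices (7): [v_0], [v_1], [v_2], [v_3], [v_4], [v_5], [v_6]
  1-simplices (18): (18 of them)
  2-simplices (12): (12 of them)

giving chain groups C_0 ≅ Z^7, C_1 ≅ Z^18, C_2 ≅ Z^12.

Boundary ∂_1: C_1 → C_0 is given by ∂[p,q] = [q] − [p].
As a 7×18 matrix over Z this has rank 6, with invariant factors (1,1,1,1,1,1).

Boundary ∂_2: C_2 → C_1 maps a triangle to the signed sum of its edges. For instance
  ∂[v_0,v_1,v_6] = [v_1,v_6] − [v_0,v_6] + [v_0,v_1],
  ∂[v_0,v_2,v_3] = [v_2,v_3] − [v_0,v_3] + [v_0,v_2].
The resulting 18×12 matrix has rank 12, and its Smith normal form has invariant factors (1,1,1,1,1,1,1,1,1,1,1,2).

Reading off H_k = ker ∂_k / im ∂_{k+1}:

  H_0: rank C_0 − rank ∂_1 = 7 − 6 = 1, and the invariant factors of ∂_1 are all 1, so H_0 ≅ Z.
  H_1: rank ker ∂_1 − rank ∂_2 = (18 − 6) − 12 = 0, and ∂_2 has invariant factor 2 > 1, so H_1 ≅ Z/2.
  H_2: rank ker ∂_2 − rank ∂_3 = (12 − 12) − 0 = 0, and there is no ∂_3, so H_2 ≅ 0.

(K is a triangulation of the real projective plane RP^2.)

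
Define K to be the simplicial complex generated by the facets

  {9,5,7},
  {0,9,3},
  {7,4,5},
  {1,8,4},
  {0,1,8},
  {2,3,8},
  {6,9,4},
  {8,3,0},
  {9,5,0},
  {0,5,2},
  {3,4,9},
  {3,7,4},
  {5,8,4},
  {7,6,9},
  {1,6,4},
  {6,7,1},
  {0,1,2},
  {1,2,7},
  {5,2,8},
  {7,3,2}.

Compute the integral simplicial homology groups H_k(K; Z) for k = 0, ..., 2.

H_0 = Z,  H_1 = Z ⊕ Z/2,  H_2 = 0.

Order the vertices as 0 < 1 < 2 < 3 < 4 < 5 < 6 < 7 < 8 < 9. Listing each simplex with vertices in this order, K has dimension 2 with simplices:

  0-simplices (10): [0], [1], [2], [3], [4], [5], [6], [7], [8], [9]
  1-simplices (30): (30 of them)
  2-simplices (20): (20 of them)

giving chain groups C_0 ≅ Z^10, C_1 ≅ Z^30, C_2 ≅ Z^20.

The boundary map ∂_1: C_1 → C_0 sends each edge [p,q] (with p < q) to q − p.
This gives a 10×30 integer matrix of rank 9; reducing to Smith normal form yields diagonal entries (1,1,1,1,1,1,1,1,1).

The boundary map ∂_2: C_2 → C_1 maps a triangle to the signed sum of its edges. For instance
  ∂[3,4,9] = [4,9] − [3,9] + [3,4],
  ∂[1,6,7] = [6,7] − [1,7] + [1,6].
This gives a 30×20 integer matrix of rank 20; reducing to Smith normal form yields diagonal entries (1,1,1,1,1,1,1,1,1,1,1,1,1,1,1,1,1,1,1,2).

Computing H_k = (kernel of ∂_k) / (image of ∂_{k+1}):

  H_0: rank C_0 − rank ∂_1 = 10 − 9 = 1, and the invariant factors of ∂_1 are all 1, so H_0 ≅ Z.
  H_1: rank ker ∂_1 − rank ∂_2 = (30 − 9) − 20 = 1, and ∂_2 has invariant factor 2 > 1, so H_1 ≅ Z ⊕ Z/2.
  H_2: rank ker ∂_2 − rank ∂_3 = (20 − 20) − 0 = 0, and there is no ∂_3, so H_2 ≅ 0.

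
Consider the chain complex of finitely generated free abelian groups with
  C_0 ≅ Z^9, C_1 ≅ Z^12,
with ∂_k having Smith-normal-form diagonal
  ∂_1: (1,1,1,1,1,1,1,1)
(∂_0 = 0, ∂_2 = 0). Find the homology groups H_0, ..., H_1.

H_0 = Z,  H_1 = Z^4.

H_0: b_0 = 9 − 0 − 8 = 1; torsion from ∂_1 factors > 1: none. So H_0 = Z.
H_1: b_1 = 12 − 8 − 0 = 4; torsion from ∂_2 factors > 1: none. So H_1 = Z^4.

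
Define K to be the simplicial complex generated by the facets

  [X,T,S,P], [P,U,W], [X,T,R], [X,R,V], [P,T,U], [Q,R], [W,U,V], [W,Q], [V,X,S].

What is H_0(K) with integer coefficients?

Fix the vertex order P < Q < R < S < T < U < V < W < X and write every simplex with vertices in increasing order. Then dim K = 3 and the simplices of K are:

  0-simplices (9): P, Q, R, S, T, U, V, W, X
  1-simplices (19): PS, PT, PU, PW, PX, QR, QW, RT, RV, RX, ST, SV, SX, TU, TX, UV, UW, VW, VX
  2-simplices (10): PST, PSX, PTU, PTX, PUW, RTX, RVX, STX, SVX, UVW
  3-simplices (1): PSTX

Hence C_0 ≅ Z^9, C_1 ≅ Z^19, C_2 ≅ Z^10, C_3 ≅ Z^1.

Boundary ∂_1: C_1 → C_0 maps an edge to its endpoints' difference, ∂[p,q] = q − p.
This gives a 9×19 integer matrix of rank 8; reducing to Smith normal form yields diagonal entries (1,1,1,1,1,1,1,1).

∂_2: C_2 → C_1 acts by ∂[p,q,r] = [q,r] − [p,r] + [p,q]. For instance
  ∂PST = ST − PT + PS,
  ∂PTU = TU − PU + PT.
As a 19×10 matrix over Z this has rank 9, with invariant factors (1,1,1,1,1,1,1,1,1).

The boundary map ∂_3: C_3 → C_2 sends each 3-simplex σ to the alternating sum Σ_i (−1)^i (σ with its i-th vertex removed). For instance
  ∂PSTX = STX − PTX + PSX − PST.
The 10×1 boundary matrix has rank 1 and Smith normal form diag(1).

Now H_k = ker ∂_k / im ∂_{k+1}, so:

  H_0: rank C_0 − rank ∂_1 = 9 − 8 = 1, and the invariant factors of ∂_1 are all 1, so H_0 = Z.

H_0 = Z.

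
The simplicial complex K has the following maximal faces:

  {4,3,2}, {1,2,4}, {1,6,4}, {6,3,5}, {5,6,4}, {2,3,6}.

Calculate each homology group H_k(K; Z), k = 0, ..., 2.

Fix the vertex order 1 < 2 < 3 < 4 < 5 < 6 and write every simplex with vertices in increasing order. Then dim K = 2 and the simplices of K are:

  0-simplices (6): [1], [2], [3], [4], [5], [6]
  1-simplices (12): [1,2], [1,4], [1,6], [2,3], [2,4], [2,6], [3,4], [3,5], [3,6], [4,5], [4,6], [5,6]
  2-simplices (6): [1,2,4], [1,4,6], [2,3,4], [2,3,6], [3,5,6], [4,5,6]

Hence C_0 ≅ Z^6, C_1 ≅ Z^12, C_2 ≅ Z^6.

∂_1: C_1 → C_0 sends each edge [p,q] (with p < q) to q − p.
The resulting 6×12 matrix has rank 5, and its Smith normal form has invariant factors (1,1,1,1,1).

The boundary map ∂_2: C_2 → C_1 sends each 2-simplex [p,q,r] to [q,r] − [p,r] + [p,q]. For instance
  ∂[3,5,6] = [5,6] − [3,6] + [3,5],
  ∂[2,3,6] = [3,6] − [2,6] + [2,3].
The resulting 12×6 matrix has rank 6, and its Smith normal form has invariant factors (1,1,1,1,1,1).

From H_k ≅ ker(∂_k) / im(∂_{k+1}) we obtain:

  H_0: rank C_0 − rank ∂_1 = 6 − 5 = 1, and the invariant factors of ∂_1 are all 1, so H_0 = Z.
  H_1: rank ker ∂_1 − rank ∂_2 = (12 − 5) − 6 = 1, and the invariant factors of ∂_2 are all 1, so H_1 = Z.
  H_2: rank ker ∂_2 − rank ∂_3 = (6 − 6) − 0 = 0, and there is no ∂_3, so H_2 = 0.

As a check, the Euler characteristic is 6 − 12 + 6 = 0, which agrees with 1 − 1 + 0 = 0.

H_0 ≅ Z,  H_1 ≅ Z,  H_2 = 0.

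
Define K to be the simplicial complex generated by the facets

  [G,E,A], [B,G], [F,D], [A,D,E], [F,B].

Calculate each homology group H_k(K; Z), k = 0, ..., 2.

Take the total order A < B < D < E < F < G on the vertex set. Then K (dimension 2) consists of the simplices:

  0-simplices (6): A, B, D, E, F, G
  1-simplices (8): AD, AE, AG, BF, BG, DE, DF, EG
  2-simplices (2): ADE, AEG

so the chain groups are C_0 ≅ Z^6, C_1 ≅ Z^8, C_2 ≅ Z^2.

∂_1: C_1 → C_0 sends each edge [p,q] (with p < q) to q − p.
As a 6×8 matrix over Z this has rank 5, with invariant factors (1,1,1,1,1).

∂_2: C_2 → C_1 acts by ∂[p,q,r] = [q,r] − [p,r] + [p,q]. For instance
  ∂AEG = EG − AG + AE,
  ∂ADE = DE − AE + AD.
This gives a 8×2 integer matrix of rank 2; reducing to Smith normal form yields diagonal entries (1,1).

Now H_k = ker ∂_k / im ∂_{k+1}, so:

  H_0: rank C_0 − rank ∂_1 = 6 − 5 = 1, and the invariant factors of ∂_1 are all 1, so H_0 ≅ Z.
  H_1: rank ker ∂_1 − rank ∂_2 = (8 − 5) − 2 = 1, and the invariant factors of ∂_2 are all 1, so H_1 ≅ Z.
  H_2: rank ker ∂_2 − rank ∂_3 = (2 − 2) − 0 = 0, and there is no ∂_3, so H_2 ≅ 0.

H_0 = Z,  H_1 = Z,  H_2 = 0.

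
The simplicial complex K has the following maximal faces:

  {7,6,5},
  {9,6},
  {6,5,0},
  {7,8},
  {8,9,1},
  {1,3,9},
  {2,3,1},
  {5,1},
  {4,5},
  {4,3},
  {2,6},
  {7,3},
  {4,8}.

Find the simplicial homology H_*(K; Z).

H_0 = Z,  H_1 = Z^6,  H_2 = 0.

Fix the vertex order 0 < 1 < 2 < 3 < 4 < 5 < 6 < 7 < 8 < 9 and write every simplex with vertices in increasing order. Then dim K = 2 and the simplices of K are:

  0-simplices (10): [0], [1], [2], [3], [4], [5], [6], [7], [8], [9]
  1-simplices (20): [0,5], [0,6], [1,2], [1,3], [1,5], [1,8], [1,9], [2,3], [2,6], [3,4], [3,7], [3,9], [4,5], [4,8], [5,6], [5,7], [6,7], [6,9], [7,8], [8,9]
  2-simplices (5): [0,5,6], [1,2,3], [1,3,9], [1,8,9], [5,6,7]

Hence C_0 ≅ Z^10, C_1 ≅ Z^20, C_2 ≅ Z^5.

Boundary ∂_1: C_1 → C_0 maps an edge to its endpoints' difference, ∂[p,q] = q − p. For instance
  ∂[2,3] = [3] − [2].
This gives a 10×20 integer matrix of rank 9; reducing to Smith normal form yields diagonal entries (1,1,1,1,1,1,1,1,1).

Boundary ∂_2: C_2 → C_1 acts by ∂[p,q,r] = [q,r] − [p,r] + [p,q]. For instance
  ∂[1,2,3] = [2,3] − [1,3] + [1,2],
  ∂[5,6,7] = [6,7] − [5,7] + [5,6].
As a 20×5 matrix over Z this has rank 5, with invariant factors (1,1,1,1,1).

Reading off H_k = ker ∂_k / im ∂_{k+1}:

  H_0: rank C_0 − rank ∂_1 = 10 − 9 = 1, and the invariant factors of ∂_1 are all 1, so H_0 = Z.
  H_1: rank ker ∂_1 − rank ∂_2 = (20 − 9) − 5 = 6, and the invariant factors of ∂_2 are all 1, so H_1 = Z^6.
  H_2: rank ker ∂_2 − rank ∂_3 = (5 − 5) − 0 = 0, and there is no ∂_3, so H_2 = 0.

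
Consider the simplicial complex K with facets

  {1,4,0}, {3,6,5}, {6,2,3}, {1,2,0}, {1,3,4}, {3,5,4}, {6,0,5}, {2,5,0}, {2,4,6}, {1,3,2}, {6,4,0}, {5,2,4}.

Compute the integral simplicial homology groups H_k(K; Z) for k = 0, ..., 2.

H_0 = Z,  H_1 = Z/2,  H_2 = 0.

Fix the vertex order 0 < 1 < 2 < 3 < 4 < 5 < 6 and write every simplex with vertices in increasing order. Then dim K = 2 and the simplices of K are:

  0-simplices (7): [0], [1], [2], [3], [4], [5], [6]
  1-simplices (18): [0,1], [0,2], [0,4], [0,5], [0,6], [1,2], [1,3], [1,4], [2,3], [2,4], [2,5], [2,6], [3,4], [3,5], [3,6], [4,5], [4,6], [5,6]
  2-simplices (12): [0,1,2], [0,1,4], [0,2,5], [0,4,6], [0,5,6], [1,2,3], [1,3,4], [2,3,6], [2,4,5], [2,4,6], [3,4,5], [3,5,6]

so the chain groups are C_0 ≅ Z^7, C_1 ≅ Z^18, C_2 ≅ Z^12.

Boundary ∂_1: C_1 → C_0 is given by ∂[p,q] = [q] − [p].
The 7×18 boundary matrix has rank 6 and Smith normal form diag(1,1,1,1,1,1).

∂_2: C_2 → C_1 acts by ∂[p,q,r] = [q,r] − [p,r] + [p,q]. For instance
  ∂[3,4,5] = [4,5] − [3,5] + [3,4],
  ∂[0,4,6] = [4,6] − [0,6] + [0,4].
The resulting 18×12 matrix has rank 12, and its Smith normal form has invariant factors (1,1,1,1,1,1,1,1,1,1,1,2).

Reading off H_k = ker ∂_k / im ∂_{k+1}:

  H_0: rank C_0 − rank ∂_1 = 7 − 6 = 1, and the invariant factors of ∂_1 are all 1, so H_0 = Z.
  H_1: rank ker ∂_1 − rank ∂_2 = (18 − 6) − 12 = 0, and ∂_2 has invariant factor 2 > 1, so H_1 = Z/2.
  H_2: rank ker ∂_2 − rank ∂_3 = (12 − 12) − 0 = 0, and there is no ∂_3, so H_2 = 0.

As a check, the Euler characteristic is 7 − 18 + 12 = 1, which agrees with 1 − 0 + 0 = 1.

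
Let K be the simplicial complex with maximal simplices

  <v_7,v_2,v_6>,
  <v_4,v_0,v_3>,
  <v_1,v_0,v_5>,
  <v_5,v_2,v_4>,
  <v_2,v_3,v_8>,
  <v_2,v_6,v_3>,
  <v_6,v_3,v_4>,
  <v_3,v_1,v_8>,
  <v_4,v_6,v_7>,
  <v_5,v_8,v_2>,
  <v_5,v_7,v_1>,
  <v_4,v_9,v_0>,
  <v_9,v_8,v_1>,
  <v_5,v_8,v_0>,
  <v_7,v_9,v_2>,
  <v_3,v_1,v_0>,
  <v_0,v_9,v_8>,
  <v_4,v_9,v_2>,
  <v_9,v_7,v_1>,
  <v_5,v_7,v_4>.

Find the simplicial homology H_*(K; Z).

K has 10 vertices, 30 edges, 20 triangles.
rank ∂_0 = 0, rank ∂_1 = 9 ⇒ b_0 = 10 − 0 − 9 = 1; all invariant factors of ∂_1 are 1 so no torsion. So H_0 = Z.
rank ∂_1 = 9, rank ∂_2 = 20 ⇒ b_1 = 30 − 9 − 20 = 1; ∂_2 has invariant factor(s) [2] giving torsion. So H_1 = Z ⊕ Z_2.
rank ∂_2 = 20, rank ∂_3 = 0 ⇒ b_2 = 20 − 20 − 0 = 0. So H_2 = 0.

H_0 = Z,  H_1 = Z ⊕ Z_2,  H_2 = 0.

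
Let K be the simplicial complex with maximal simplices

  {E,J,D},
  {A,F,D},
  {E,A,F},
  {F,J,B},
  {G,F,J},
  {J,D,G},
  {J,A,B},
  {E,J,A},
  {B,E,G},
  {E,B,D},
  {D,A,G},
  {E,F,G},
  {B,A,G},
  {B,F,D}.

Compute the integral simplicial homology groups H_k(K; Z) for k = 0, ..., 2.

H_0 = Z,  H_1 = Z^2,  H_2 = Z.

Take the total order A < B < D < E < F < G < J on the vertex set. Then K (dimension 2) consists of the simplices:

  0-simplices (7): A, B, D, E, F, G, J
  1-simplices (21): AB, AD, AE, AF, AG, AJ, BD, BE, BF, BG, BJ, DE, DF, DG, DJ, EF, EG, EJ, FG, FJ, GJ
  2-simplices (14): ABG, ABJ, ADF, ADG, AEF, AEJ, BDE, BDF, BEG, BFJ, DEJ, DGJ, EFG, FGJ

Hence C_0 ≅ Z^7, C_1 ≅ Z^21, C_2 ≅ Z^14.

Boundary ∂_1: C_1 → C_0 is given by ∂[p,q] = [q] − [p]. For instance
  ∂EJ = J − E.
The resulting 7×21 matrix has rank 6, and its Smith normal form has invariant factors (1,1,1,1,1,1).

∂_2: C_2 → C_1 acts by ∂[p,q,r] = [q,r] − [p,r] + [p,q]. For instance
  ∂ADF = DF − AF + AD,
  ∂DEJ = EJ − DJ + DE.
This gives a 21×14 integer matrix of rank 13; reducing to Smith normal form yields diagonal entries (1,1,1,1,1,1,1,1,1,1,1,1,1).

Now H_k = ker ∂_k / im ∂_{k+1}, so:

  H_0: rank C_0 − rank ∂_1 = 7 − 6 = 1, and the invariant factors of ∂_1 are all 1, so H_0 ≅ Z.
  H_1: rank ker ∂_1 − rank ∂_2 = (21 − 6) − 13 = 2, and the invariant factors of ∂_2 are all 1, so H_1 ≅ Z^2.
  H_2: rank ker ∂_2 − rank ∂_3 = (14 − 13) − 0 = 1, and there is no ∂_3, so H_2 ≅ Z.

As a check, the Euler characteristic is 7 − 21 + 14 = 0, which agrees with 1 − 2 + 1 = 0.
(K is a triangulation of the torus T^2.)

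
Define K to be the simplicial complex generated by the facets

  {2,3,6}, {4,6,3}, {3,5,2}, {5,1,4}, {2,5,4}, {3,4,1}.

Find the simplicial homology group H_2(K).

K has 6 vertices, 12 edges, 6 triangles.
rank ∂_2 = 6, rank ∂_3 = 0 ⇒ b_2 = 6 − 6 − 0 = 0. So H_2 ≅ 0.

H_2 = 0.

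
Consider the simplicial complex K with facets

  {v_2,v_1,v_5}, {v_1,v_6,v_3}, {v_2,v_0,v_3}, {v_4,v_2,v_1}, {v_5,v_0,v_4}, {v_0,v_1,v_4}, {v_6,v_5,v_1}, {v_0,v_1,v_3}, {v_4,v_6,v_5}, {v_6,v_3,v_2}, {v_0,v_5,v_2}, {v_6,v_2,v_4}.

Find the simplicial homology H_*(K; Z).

H_0 = Z,  H_1 = Z/2,  H_2 = 0.

Order the vertices as v_0 < v_1 < v_2 < v_3 < v_4 < v_5 < v_6. Listing each simplex with vertices in this order, K has dimension 2 with simplices:

  0-simplices (7): [v_0], [v_1], [v_2], [v_3], [v_4], [v_5], [v_6]
  1-simplices (18): (18 of them)
  2-simplices (12): (12 of them)

so the chain groups are C_0 ≅ Z^7, C_1 ≅ Z^18, C_2 ≅ Z^12.

Boundary ∂_1: C_1 → C_0 maps an edge to its endpoints' difference, ∂[p,q] = q − p. For instance
  ∂[v_2,v_3] = [v_3] − [v_2].
The resulting 7×18 matrix has rank 6, and its Smith normal form has invariant factors (1,1,1,1,1,1).

Boundary ∂_2: C_2 → C_1 acts by ∂[p,q,r] = [q,r] − [p,r] + [p,q]. For instance
  ∂[v_0,v_1,v_4] = [v_1,v_4] − [v_0,v_4] + [v_0,v_1],
  ∂[v_2,v_4,v_6] = [v_4,v_6] − [v_2,v_6] + [v_2,v_4].
As a 18×12 matrix over Z this has rank 12, with invariant factors (1,1,1,1,1,1,1,1,1,1,1,2).

Computing H_k = (kernel of ∂_k) / (image of ∂_{k+1}):

  H_0: rank C_0 − rank ∂_1 = 7 − 6 = 1, and the invariant factors of ∂_1 are all 1, so H_0 = Z.
  H_1: rank ker ∂_1 − rank ∂_2 = (18 − 6) − 12 = 0, and ∂_2 has invariant factor 2 > 1, so H_1 = Z/2.
  H_2: rank ker ∂_2 − rank ∂_3 = (12 − 12) − 0 = 0, and there is no ∂_3, so H_2 = 0.

As a check, the Euler characteristic is 7 − 18 + 12 = 1, which agrees with 1 − 0 + 0 = 1.
(K is a triangulation of the real projective plane RP^2.)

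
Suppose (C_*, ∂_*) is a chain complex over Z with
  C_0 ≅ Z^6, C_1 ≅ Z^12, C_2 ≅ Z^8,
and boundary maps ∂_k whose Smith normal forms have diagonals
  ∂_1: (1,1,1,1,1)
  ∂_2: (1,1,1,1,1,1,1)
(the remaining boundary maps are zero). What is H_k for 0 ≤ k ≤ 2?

H_0: b_0 = 6 − 0 − 5 = 1; torsion from ∂_1 factors > 1: none. So H_0 = Z.
H_1: b_1 = 12 − 5 − 7 = 0; torsion from ∂_2 factors > 1: none. So H_1 = 0.
H_2: b_2 = 8 − 7 − 0 = 1; torsion from ∂_3 factors > 1: none. So H_2 = Z.

H_0 = Z,  H_1 = 0,  H_2 = Z.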